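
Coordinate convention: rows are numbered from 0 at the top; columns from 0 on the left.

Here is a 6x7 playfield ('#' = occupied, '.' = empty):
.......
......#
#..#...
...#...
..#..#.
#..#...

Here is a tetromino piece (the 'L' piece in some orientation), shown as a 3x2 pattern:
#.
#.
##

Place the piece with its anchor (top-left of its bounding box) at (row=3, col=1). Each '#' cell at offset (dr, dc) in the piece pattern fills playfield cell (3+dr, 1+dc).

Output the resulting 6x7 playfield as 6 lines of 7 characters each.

Fill (3+0,1+0) = (3,1)
Fill (3+1,1+0) = (4,1)
Fill (3+2,1+0) = (5,1)
Fill (3+2,1+1) = (5,2)

Answer: .......
......#
#..#...
.#.#...
.##..#.
####...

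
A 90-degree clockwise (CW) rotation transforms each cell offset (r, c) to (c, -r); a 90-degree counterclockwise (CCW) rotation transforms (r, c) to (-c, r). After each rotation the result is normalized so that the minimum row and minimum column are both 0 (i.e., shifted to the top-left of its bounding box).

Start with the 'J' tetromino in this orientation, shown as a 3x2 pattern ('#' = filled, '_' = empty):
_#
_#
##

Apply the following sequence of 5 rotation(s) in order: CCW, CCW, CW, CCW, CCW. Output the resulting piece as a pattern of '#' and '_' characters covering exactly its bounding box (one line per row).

Answer: #__
###

Derivation:
Start:
_#
_#
##
After rotation 1 (CCW):
###
__#
After rotation 2 (CCW):
##
#_
#_
After rotation 3 (CW):
###
__#
After rotation 4 (CCW):
##
#_
#_
After rotation 5 (CCW):
#__
###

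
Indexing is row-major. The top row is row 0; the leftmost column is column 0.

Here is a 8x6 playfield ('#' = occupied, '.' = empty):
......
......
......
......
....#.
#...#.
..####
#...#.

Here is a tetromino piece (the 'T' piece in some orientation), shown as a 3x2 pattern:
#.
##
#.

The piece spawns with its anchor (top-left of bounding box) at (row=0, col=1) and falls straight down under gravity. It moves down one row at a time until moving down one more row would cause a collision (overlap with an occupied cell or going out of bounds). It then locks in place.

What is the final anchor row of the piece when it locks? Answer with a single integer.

Spawn at (row=0, col=1). Try each row:
  row 0: fits
  row 1: fits
  row 2: fits
  row 3: fits
  row 4: fits
  row 5: blocked -> lock at row 4

Answer: 4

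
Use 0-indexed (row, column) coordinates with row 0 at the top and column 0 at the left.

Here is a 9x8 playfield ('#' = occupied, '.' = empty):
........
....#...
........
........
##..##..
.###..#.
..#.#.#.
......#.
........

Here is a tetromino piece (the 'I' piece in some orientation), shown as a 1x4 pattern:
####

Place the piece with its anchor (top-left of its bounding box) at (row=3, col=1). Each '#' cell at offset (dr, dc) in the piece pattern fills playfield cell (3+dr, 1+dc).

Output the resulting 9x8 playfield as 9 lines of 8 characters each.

Answer: ........
....#...
........
.####...
##..##..
.###..#.
..#.#.#.
......#.
........

Derivation:
Fill (3+0,1+0) = (3,1)
Fill (3+0,1+1) = (3,2)
Fill (3+0,1+2) = (3,3)
Fill (3+0,1+3) = (3,4)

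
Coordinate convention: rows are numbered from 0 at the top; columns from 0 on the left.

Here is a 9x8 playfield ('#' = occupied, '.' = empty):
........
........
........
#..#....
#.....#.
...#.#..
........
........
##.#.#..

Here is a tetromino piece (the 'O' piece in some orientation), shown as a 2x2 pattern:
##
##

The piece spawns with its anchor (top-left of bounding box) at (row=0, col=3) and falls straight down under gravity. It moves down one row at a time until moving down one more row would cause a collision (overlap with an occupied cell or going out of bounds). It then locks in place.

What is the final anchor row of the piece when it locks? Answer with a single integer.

Spawn at (row=0, col=3). Try each row:
  row 0: fits
  row 1: fits
  row 2: blocked -> lock at row 1

Answer: 1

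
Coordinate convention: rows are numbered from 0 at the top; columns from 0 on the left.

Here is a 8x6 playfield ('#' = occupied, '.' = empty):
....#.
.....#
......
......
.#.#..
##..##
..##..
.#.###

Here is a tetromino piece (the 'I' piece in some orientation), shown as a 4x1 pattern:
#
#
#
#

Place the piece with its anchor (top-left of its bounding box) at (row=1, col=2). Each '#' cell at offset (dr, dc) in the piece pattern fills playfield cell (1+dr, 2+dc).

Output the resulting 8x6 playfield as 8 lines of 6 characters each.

Answer: ....#.
..#..#
..#...
..#...
.###..
##..##
..##..
.#.###

Derivation:
Fill (1+0,2+0) = (1,2)
Fill (1+1,2+0) = (2,2)
Fill (1+2,2+0) = (3,2)
Fill (1+3,2+0) = (4,2)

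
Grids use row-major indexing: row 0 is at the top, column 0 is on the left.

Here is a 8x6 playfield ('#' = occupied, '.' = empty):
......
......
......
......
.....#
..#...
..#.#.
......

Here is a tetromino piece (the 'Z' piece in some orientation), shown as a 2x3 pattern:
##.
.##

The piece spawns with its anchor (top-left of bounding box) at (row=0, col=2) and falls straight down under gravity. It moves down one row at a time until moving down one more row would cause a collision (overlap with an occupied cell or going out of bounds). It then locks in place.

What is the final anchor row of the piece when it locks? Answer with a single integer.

Spawn at (row=0, col=2). Try each row:
  row 0: fits
  row 1: fits
  row 2: fits
  row 3: fits
  row 4: fits
  row 5: blocked -> lock at row 4

Answer: 4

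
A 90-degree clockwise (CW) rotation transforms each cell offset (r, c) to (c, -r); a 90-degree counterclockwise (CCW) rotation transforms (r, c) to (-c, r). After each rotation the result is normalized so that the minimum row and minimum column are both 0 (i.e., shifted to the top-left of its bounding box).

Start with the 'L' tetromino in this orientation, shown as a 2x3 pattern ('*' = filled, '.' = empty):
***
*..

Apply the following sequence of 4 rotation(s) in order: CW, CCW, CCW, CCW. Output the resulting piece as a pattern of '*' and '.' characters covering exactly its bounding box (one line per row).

Start:
***
*..
After rotation 1 (CW):
**
.*
.*
After rotation 2 (CCW):
***
*..
After rotation 3 (CCW):
*.
*.
**
After rotation 4 (CCW):
..*
***

Answer: ..*
***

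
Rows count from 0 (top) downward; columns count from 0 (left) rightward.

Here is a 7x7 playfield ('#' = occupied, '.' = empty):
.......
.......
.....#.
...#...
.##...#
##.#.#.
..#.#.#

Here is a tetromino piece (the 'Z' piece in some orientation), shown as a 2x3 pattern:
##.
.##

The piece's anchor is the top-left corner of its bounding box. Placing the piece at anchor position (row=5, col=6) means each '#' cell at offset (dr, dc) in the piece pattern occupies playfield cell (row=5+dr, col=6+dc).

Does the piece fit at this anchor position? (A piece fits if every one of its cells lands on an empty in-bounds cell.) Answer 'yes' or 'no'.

Check each piece cell at anchor (5, 6):
  offset (0,0) -> (5,6): empty -> OK
  offset (0,1) -> (5,7): out of bounds -> FAIL
  offset (1,1) -> (6,7): out of bounds -> FAIL
  offset (1,2) -> (6,8): out of bounds -> FAIL
All cells valid: no

Answer: no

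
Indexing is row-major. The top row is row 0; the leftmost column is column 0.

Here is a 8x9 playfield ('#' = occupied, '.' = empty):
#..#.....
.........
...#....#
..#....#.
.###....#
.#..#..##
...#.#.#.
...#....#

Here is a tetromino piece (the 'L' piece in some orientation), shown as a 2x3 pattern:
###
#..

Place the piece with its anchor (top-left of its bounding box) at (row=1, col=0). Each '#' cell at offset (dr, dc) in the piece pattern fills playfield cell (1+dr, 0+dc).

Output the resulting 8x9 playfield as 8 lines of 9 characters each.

Fill (1+0,0+0) = (1,0)
Fill (1+0,0+1) = (1,1)
Fill (1+0,0+2) = (1,2)
Fill (1+1,0+0) = (2,0)

Answer: #..#.....
###......
#..#....#
..#....#.
.###....#
.#..#..##
...#.#.#.
...#....#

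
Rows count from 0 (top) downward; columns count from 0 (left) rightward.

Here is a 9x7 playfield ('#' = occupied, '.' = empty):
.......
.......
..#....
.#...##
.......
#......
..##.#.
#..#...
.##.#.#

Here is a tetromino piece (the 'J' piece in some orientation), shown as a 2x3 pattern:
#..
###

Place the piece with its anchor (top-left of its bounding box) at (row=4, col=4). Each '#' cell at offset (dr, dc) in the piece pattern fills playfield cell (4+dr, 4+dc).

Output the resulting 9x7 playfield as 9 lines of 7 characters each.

Fill (4+0,4+0) = (4,4)
Fill (4+1,4+0) = (5,4)
Fill (4+1,4+1) = (5,5)
Fill (4+1,4+2) = (5,6)

Answer: .......
.......
..#....
.#...##
....#..
#...###
..##.#.
#..#...
.##.#.#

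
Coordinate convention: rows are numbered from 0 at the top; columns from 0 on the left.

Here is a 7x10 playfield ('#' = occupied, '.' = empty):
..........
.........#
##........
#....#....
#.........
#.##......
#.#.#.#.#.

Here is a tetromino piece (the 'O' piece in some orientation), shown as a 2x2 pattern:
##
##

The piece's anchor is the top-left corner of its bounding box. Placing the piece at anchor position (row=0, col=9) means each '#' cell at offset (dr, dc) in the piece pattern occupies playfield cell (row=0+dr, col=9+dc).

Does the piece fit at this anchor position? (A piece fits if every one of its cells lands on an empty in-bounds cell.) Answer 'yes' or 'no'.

Check each piece cell at anchor (0, 9):
  offset (0,0) -> (0,9): empty -> OK
  offset (0,1) -> (0,10): out of bounds -> FAIL
  offset (1,0) -> (1,9): occupied ('#') -> FAIL
  offset (1,1) -> (1,10): out of bounds -> FAIL
All cells valid: no

Answer: no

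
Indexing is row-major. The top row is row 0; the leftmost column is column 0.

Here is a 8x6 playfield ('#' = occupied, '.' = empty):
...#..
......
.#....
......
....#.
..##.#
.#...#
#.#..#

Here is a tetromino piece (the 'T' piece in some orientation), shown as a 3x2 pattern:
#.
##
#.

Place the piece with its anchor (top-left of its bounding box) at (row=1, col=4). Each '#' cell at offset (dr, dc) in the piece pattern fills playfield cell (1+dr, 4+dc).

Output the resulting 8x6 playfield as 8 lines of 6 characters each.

Fill (1+0,4+0) = (1,4)
Fill (1+1,4+0) = (2,4)
Fill (1+1,4+1) = (2,5)
Fill (1+2,4+0) = (3,4)

Answer: ...#..
....#.
.#..##
....#.
....#.
..##.#
.#...#
#.#..#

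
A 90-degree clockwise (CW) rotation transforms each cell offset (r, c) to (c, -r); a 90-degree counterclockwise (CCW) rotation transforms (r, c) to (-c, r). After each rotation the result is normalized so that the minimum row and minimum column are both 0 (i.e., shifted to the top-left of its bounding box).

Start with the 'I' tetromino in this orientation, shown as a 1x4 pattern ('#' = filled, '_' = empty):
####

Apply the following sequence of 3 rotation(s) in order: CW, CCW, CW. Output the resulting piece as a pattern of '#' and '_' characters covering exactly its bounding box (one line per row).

Answer: #
#
#
#

Derivation:
Start:
####
After rotation 1 (CW):
#
#
#
#
After rotation 2 (CCW):
####
After rotation 3 (CW):
#
#
#
#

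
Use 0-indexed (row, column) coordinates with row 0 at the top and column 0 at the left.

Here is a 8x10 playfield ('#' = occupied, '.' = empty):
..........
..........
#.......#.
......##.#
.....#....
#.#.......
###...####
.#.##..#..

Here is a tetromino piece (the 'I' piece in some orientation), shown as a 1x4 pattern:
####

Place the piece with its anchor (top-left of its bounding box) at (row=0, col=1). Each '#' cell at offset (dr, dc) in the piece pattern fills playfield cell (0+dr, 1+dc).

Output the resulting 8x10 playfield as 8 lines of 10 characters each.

Answer: .####.....
..........
#.......#.
......##.#
.....#....
#.#.......
###...####
.#.##..#..

Derivation:
Fill (0+0,1+0) = (0,1)
Fill (0+0,1+1) = (0,2)
Fill (0+0,1+2) = (0,3)
Fill (0+0,1+3) = (0,4)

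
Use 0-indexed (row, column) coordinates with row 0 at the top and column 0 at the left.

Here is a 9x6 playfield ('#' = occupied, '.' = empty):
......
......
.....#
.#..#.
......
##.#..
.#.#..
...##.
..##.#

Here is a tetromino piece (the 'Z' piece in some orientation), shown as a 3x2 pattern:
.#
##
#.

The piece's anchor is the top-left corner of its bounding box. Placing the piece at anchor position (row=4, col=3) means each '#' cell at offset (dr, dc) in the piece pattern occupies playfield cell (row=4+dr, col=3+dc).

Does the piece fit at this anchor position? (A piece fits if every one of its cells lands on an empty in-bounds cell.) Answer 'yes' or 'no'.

Answer: no

Derivation:
Check each piece cell at anchor (4, 3):
  offset (0,1) -> (4,4): empty -> OK
  offset (1,0) -> (5,3): occupied ('#') -> FAIL
  offset (1,1) -> (5,4): empty -> OK
  offset (2,0) -> (6,3): occupied ('#') -> FAIL
All cells valid: no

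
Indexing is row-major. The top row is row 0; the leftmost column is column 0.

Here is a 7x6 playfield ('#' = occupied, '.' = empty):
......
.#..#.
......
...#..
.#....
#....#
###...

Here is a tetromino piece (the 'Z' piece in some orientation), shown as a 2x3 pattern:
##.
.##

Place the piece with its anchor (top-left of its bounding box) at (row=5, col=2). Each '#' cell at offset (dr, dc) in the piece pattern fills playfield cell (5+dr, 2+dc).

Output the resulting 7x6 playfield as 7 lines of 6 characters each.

Fill (5+0,2+0) = (5,2)
Fill (5+0,2+1) = (5,3)
Fill (5+1,2+1) = (6,3)
Fill (5+1,2+2) = (6,4)

Answer: ......
.#..#.
......
...#..
.#....
#.##.#
#####.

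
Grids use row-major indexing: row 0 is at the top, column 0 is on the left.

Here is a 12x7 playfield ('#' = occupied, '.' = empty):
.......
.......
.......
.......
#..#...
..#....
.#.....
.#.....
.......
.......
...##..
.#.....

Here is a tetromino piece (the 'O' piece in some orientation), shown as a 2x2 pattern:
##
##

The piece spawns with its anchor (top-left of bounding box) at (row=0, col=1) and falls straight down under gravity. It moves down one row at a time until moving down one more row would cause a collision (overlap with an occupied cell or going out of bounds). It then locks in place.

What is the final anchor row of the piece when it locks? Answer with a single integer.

Spawn at (row=0, col=1). Try each row:
  row 0: fits
  row 1: fits
  row 2: fits
  row 3: fits
  row 4: blocked -> lock at row 3

Answer: 3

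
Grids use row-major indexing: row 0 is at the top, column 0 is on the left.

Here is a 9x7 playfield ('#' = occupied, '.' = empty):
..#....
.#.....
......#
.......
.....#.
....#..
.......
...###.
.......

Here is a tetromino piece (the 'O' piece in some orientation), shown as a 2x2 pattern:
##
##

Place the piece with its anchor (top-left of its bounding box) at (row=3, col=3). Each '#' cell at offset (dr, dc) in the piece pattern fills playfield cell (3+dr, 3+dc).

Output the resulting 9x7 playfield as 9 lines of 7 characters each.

Fill (3+0,3+0) = (3,3)
Fill (3+0,3+1) = (3,4)
Fill (3+1,3+0) = (4,3)
Fill (3+1,3+1) = (4,4)

Answer: ..#....
.#.....
......#
...##..
...###.
....#..
.......
...###.
.......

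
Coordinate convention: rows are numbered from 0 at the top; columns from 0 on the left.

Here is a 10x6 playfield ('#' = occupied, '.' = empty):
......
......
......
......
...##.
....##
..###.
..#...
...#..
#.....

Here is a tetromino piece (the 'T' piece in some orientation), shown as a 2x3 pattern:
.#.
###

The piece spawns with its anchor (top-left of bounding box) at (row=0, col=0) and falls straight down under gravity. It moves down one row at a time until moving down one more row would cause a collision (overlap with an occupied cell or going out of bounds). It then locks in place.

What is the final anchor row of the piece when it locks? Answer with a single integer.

Answer: 4

Derivation:
Spawn at (row=0, col=0). Try each row:
  row 0: fits
  row 1: fits
  row 2: fits
  row 3: fits
  row 4: fits
  row 5: blocked -> lock at row 4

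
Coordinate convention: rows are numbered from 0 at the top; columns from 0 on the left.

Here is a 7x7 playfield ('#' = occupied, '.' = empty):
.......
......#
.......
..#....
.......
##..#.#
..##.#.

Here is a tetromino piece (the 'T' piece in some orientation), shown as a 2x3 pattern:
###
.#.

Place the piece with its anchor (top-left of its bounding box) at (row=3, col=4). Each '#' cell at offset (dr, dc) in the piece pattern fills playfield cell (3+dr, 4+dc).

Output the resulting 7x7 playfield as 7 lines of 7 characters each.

Answer: .......
......#
.......
..#.###
.....#.
##..#.#
..##.#.

Derivation:
Fill (3+0,4+0) = (3,4)
Fill (3+0,4+1) = (3,5)
Fill (3+0,4+2) = (3,6)
Fill (3+1,4+1) = (4,5)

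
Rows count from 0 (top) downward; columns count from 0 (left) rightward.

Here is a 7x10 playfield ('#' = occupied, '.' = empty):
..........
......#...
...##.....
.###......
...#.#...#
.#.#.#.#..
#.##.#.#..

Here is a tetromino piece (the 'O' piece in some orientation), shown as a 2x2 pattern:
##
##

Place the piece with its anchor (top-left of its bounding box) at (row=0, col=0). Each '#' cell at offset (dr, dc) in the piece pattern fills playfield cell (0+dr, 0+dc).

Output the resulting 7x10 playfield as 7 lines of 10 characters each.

Answer: ##........
##....#...
...##.....
.###......
...#.#...#
.#.#.#.#..
#.##.#.#..

Derivation:
Fill (0+0,0+0) = (0,0)
Fill (0+0,0+1) = (0,1)
Fill (0+1,0+0) = (1,0)
Fill (0+1,0+1) = (1,1)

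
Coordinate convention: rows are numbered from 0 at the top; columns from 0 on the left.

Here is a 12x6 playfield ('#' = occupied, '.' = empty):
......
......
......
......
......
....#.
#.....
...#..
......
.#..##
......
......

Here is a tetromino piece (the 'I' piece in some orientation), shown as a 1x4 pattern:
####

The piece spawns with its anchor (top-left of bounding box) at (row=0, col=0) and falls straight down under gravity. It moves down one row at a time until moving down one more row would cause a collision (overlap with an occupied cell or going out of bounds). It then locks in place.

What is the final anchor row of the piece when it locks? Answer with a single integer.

Spawn at (row=0, col=0). Try each row:
  row 0: fits
  row 1: fits
  row 2: fits
  row 3: fits
  row 4: fits
  row 5: fits
  row 6: blocked -> lock at row 5

Answer: 5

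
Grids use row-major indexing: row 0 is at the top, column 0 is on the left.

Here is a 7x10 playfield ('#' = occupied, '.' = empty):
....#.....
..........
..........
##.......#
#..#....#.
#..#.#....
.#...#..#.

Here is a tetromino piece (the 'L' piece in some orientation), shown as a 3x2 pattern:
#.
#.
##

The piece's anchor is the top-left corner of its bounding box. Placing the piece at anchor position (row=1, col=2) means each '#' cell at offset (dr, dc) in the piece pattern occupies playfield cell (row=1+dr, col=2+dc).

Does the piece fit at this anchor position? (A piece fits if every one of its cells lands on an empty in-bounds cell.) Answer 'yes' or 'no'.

Answer: yes

Derivation:
Check each piece cell at anchor (1, 2):
  offset (0,0) -> (1,2): empty -> OK
  offset (1,0) -> (2,2): empty -> OK
  offset (2,0) -> (3,2): empty -> OK
  offset (2,1) -> (3,3): empty -> OK
All cells valid: yes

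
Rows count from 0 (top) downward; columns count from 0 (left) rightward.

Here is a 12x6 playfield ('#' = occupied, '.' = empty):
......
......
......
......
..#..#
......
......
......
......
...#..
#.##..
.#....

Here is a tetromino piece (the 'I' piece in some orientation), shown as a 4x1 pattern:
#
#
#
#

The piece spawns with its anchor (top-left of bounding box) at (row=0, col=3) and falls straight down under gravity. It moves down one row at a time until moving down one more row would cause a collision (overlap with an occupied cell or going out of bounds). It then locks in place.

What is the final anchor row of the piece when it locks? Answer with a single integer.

Answer: 5

Derivation:
Spawn at (row=0, col=3). Try each row:
  row 0: fits
  row 1: fits
  row 2: fits
  row 3: fits
  row 4: fits
  row 5: fits
  row 6: blocked -> lock at row 5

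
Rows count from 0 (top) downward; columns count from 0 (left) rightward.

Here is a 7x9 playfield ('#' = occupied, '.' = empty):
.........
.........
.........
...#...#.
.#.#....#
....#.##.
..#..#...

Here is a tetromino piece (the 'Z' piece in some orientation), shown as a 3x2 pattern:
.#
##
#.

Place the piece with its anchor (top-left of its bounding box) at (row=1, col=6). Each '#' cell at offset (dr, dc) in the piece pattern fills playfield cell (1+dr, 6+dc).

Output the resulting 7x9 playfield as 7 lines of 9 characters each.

Fill (1+0,6+1) = (1,7)
Fill (1+1,6+0) = (2,6)
Fill (1+1,6+1) = (2,7)
Fill (1+2,6+0) = (3,6)

Answer: .........
.......#.
......##.
...#..##.
.#.#....#
....#.##.
..#..#...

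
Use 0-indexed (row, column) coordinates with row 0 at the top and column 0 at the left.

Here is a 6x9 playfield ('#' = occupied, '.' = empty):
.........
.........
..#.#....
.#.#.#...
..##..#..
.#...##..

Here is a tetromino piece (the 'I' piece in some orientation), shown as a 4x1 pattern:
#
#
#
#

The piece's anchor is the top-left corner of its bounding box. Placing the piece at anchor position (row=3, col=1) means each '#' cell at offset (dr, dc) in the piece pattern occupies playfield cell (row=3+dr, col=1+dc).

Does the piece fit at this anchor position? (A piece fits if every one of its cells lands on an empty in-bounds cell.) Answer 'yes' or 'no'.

Answer: no

Derivation:
Check each piece cell at anchor (3, 1):
  offset (0,0) -> (3,1): occupied ('#') -> FAIL
  offset (1,0) -> (4,1): empty -> OK
  offset (2,0) -> (5,1): occupied ('#') -> FAIL
  offset (3,0) -> (6,1): out of bounds -> FAIL
All cells valid: no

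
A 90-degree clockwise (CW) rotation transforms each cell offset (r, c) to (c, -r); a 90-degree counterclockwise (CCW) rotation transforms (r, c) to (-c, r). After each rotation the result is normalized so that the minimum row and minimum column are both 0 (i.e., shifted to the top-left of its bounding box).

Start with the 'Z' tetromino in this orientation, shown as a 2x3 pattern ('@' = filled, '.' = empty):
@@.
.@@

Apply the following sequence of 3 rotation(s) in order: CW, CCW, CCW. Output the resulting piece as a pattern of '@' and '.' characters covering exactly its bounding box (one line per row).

Start:
@@.
.@@
After rotation 1 (CW):
.@
@@
@.
After rotation 2 (CCW):
@@.
.@@
After rotation 3 (CCW):
.@
@@
@.

Answer: .@
@@
@.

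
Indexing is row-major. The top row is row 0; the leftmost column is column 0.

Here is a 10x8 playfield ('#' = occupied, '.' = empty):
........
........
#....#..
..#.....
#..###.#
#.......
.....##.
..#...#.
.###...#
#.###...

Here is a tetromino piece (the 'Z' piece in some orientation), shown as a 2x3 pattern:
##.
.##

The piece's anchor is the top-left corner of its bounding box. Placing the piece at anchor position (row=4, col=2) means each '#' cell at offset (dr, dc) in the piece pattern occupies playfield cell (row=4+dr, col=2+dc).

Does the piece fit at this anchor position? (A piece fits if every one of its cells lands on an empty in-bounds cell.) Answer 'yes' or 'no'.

Answer: no

Derivation:
Check each piece cell at anchor (4, 2):
  offset (0,0) -> (4,2): empty -> OK
  offset (0,1) -> (4,3): occupied ('#') -> FAIL
  offset (1,1) -> (5,3): empty -> OK
  offset (1,2) -> (5,4): empty -> OK
All cells valid: no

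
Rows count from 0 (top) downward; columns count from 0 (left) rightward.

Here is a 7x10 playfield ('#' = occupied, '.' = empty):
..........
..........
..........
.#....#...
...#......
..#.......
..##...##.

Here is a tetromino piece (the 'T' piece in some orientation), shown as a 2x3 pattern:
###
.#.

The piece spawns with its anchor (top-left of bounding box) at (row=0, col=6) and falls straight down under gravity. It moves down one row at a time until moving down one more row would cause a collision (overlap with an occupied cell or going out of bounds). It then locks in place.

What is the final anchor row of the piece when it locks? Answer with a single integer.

Answer: 2

Derivation:
Spawn at (row=0, col=6). Try each row:
  row 0: fits
  row 1: fits
  row 2: fits
  row 3: blocked -> lock at row 2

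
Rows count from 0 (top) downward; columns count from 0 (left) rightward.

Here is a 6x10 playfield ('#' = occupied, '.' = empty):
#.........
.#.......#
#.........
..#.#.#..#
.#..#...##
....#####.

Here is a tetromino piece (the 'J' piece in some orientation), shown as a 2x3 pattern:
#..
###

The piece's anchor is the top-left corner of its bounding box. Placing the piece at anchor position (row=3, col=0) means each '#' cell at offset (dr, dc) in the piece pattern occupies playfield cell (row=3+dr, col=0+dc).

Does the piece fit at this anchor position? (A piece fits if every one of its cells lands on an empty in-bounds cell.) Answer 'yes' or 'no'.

Check each piece cell at anchor (3, 0):
  offset (0,0) -> (3,0): empty -> OK
  offset (1,0) -> (4,0): empty -> OK
  offset (1,1) -> (4,1): occupied ('#') -> FAIL
  offset (1,2) -> (4,2): empty -> OK
All cells valid: no

Answer: no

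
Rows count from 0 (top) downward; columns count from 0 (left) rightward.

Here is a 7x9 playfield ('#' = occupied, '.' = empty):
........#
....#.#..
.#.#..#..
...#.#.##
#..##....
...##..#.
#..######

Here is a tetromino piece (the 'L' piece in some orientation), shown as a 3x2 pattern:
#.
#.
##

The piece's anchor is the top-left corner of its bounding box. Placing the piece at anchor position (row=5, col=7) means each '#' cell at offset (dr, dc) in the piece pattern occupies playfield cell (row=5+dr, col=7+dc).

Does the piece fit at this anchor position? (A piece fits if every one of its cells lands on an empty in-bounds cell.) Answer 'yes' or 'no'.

Answer: no

Derivation:
Check each piece cell at anchor (5, 7):
  offset (0,0) -> (5,7): occupied ('#') -> FAIL
  offset (1,0) -> (6,7): occupied ('#') -> FAIL
  offset (2,0) -> (7,7): out of bounds -> FAIL
  offset (2,1) -> (7,8): out of bounds -> FAIL
All cells valid: no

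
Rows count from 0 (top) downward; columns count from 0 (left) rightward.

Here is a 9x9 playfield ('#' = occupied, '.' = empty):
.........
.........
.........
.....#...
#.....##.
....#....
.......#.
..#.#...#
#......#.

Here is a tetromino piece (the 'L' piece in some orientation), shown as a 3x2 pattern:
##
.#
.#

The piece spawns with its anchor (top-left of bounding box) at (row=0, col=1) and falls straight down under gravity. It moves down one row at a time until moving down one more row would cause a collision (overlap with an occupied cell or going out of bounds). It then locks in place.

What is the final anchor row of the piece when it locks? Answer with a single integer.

Spawn at (row=0, col=1). Try each row:
  row 0: fits
  row 1: fits
  row 2: fits
  row 3: fits
  row 4: fits
  row 5: blocked -> lock at row 4

Answer: 4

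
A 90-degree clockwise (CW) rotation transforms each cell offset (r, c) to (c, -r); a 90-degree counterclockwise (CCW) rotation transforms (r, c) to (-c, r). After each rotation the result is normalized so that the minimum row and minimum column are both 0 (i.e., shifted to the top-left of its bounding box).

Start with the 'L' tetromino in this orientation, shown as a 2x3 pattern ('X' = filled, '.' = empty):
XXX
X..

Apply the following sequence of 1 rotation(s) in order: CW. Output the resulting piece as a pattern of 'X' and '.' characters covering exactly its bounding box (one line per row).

Start:
XXX
X..
After rotation 1 (CW):
XX
.X
.X

Answer: XX
.X
.X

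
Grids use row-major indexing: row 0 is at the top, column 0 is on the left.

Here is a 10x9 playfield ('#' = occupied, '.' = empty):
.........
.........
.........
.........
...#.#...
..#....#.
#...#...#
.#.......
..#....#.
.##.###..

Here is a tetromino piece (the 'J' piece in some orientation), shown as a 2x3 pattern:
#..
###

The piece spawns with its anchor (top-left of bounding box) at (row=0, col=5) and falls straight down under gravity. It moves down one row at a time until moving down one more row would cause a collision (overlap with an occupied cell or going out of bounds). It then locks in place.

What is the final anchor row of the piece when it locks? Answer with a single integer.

Spawn at (row=0, col=5). Try each row:
  row 0: fits
  row 1: fits
  row 2: fits
  row 3: blocked -> lock at row 2

Answer: 2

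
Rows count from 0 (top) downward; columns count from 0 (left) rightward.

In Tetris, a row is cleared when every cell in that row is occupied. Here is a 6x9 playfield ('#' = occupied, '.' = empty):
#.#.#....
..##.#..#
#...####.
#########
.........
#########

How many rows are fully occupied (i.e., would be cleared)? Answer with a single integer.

Answer: 2

Derivation:
Check each row:
  row 0: 6 empty cells -> not full
  row 1: 5 empty cells -> not full
  row 2: 4 empty cells -> not full
  row 3: 0 empty cells -> FULL (clear)
  row 4: 9 empty cells -> not full
  row 5: 0 empty cells -> FULL (clear)
Total rows cleared: 2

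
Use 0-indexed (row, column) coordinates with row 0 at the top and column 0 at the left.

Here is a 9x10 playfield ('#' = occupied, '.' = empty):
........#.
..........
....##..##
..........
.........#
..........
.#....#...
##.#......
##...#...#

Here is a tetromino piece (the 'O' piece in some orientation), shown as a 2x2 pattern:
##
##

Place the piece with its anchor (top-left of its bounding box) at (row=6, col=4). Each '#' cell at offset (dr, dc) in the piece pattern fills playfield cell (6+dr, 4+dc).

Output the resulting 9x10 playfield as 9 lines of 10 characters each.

Answer: ........#.
..........
....##..##
..........
.........#
..........
.#..###...
##.###....
##...#...#

Derivation:
Fill (6+0,4+0) = (6,4)
Fill (6+0,4+1) = (6,5)
Fill (6+1,4+0) = (7,4)
Fill (6+1,4+1) = (7,5)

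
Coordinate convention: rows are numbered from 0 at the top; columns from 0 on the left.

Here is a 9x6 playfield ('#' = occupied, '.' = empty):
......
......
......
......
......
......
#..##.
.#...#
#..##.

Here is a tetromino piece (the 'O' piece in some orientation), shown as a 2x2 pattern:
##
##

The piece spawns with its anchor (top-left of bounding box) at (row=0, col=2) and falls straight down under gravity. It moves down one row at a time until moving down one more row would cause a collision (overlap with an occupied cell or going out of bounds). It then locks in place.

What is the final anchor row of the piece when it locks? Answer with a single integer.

Answer: 4

Derivation:
Spawn at (row=0, col=2). Try each row:
  row 0: fits
  row 1: fits
  row 2: fits
  row 3: fits
  row 4: fits
  row 5: blocked -> lock at row 4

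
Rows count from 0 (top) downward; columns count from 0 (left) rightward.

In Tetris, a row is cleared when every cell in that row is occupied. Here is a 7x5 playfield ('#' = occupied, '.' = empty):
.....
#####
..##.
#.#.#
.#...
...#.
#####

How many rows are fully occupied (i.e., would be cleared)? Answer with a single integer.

Answer: 2

Derivation:
Check each row:
  row 0: 5 empty cells -> not full
  row 1: 0 empty cells -> FULL (clear)
  row 2: 3 empty cells -> not full
  row 3: 2 empty cells -> not full
  row 4: 4 empty cells -> not full
  row 5: 4 empty cells -> not full
  row 6: 0 empty cells -> FULL (clear)
Total rows cleared: 2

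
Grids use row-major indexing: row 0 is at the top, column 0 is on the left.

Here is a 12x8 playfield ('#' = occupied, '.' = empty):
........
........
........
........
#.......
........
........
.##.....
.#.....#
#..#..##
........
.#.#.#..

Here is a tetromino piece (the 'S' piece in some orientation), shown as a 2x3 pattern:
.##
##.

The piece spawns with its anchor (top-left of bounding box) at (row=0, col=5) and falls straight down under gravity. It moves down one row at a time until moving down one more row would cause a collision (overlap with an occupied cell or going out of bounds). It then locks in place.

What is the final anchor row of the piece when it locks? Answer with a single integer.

Answer: 7

Derivation:
Spawn at (row=0, col=5). Try each row:
  row 0: fits
  row 1: fits
  row 2: fits
  row 3: fits
  row 4: fits
  row 5: fits
  row 6: fits
  row 7: fits
  row 8: blocked -> lock at row 7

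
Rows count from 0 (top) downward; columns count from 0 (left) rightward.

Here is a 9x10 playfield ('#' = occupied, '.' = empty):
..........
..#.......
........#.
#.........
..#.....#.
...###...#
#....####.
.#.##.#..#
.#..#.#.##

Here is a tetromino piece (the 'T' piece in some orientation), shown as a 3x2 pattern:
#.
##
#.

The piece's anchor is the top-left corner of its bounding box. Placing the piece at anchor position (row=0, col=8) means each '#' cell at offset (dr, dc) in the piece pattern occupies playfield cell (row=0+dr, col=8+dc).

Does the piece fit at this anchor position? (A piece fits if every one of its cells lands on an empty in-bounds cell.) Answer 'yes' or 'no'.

Answer: no

Derivation:
Check each piece cell at anchor (0, 8):
  offset (0,0) -> (0,8): empty -> OK
  offset (1,0) -> (1,8): empty -> OK
  offset (1,1) -> (1,9): empty -> OK
  offset (2,0) -> (2,8): occupied ('#') -> FAIL
All cells valid: no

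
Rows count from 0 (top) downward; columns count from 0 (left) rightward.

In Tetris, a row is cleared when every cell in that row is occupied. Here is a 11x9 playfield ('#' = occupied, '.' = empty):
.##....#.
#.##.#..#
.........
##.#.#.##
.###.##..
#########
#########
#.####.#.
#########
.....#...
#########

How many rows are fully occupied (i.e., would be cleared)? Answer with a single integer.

Answer: 4

Derivation:
Check each row:
  row 0: 6 empty cells -> not full
  row 1: 4 empty cells -> not full
  row 2: 9 empty cells -> not full
  row 3: 3 empty cells -> not full
  row 4: 4 empty cells -> not full
  row 5: 0 empty cells -> FULL (clear)
  row 6: 0 empty cells -> FULL (clear)
  row 7: 3 empty cells -> not full
  row 8: 0 empty cells -> FULL (clear)
  row 9: 8 empty cells -> not full
  row 10: 0 empty cells -> FULL (clear)
Total rows cleared: 4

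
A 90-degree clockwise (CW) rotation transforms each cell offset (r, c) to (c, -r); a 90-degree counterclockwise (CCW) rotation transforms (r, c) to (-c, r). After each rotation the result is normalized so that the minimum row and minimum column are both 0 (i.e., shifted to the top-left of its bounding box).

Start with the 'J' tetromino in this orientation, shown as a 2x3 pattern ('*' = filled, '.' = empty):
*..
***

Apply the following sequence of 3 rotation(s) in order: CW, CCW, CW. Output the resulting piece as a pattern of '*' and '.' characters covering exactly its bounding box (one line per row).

Start:
*..
***
After rotation 1 (CW):
**
*.
*.
After rotation 2 (CCW):
*..
***
After rotation 3 (CW):
**
*.
*.

Answer: **
*.
*.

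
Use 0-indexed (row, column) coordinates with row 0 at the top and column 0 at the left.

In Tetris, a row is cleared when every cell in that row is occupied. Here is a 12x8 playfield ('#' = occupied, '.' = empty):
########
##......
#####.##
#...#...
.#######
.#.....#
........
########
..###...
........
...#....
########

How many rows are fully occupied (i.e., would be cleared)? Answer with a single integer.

Check each row:
  row 0: 0 empty cells -> FULL (clear)
  row 1: 6 empty cells -> not full
  row 2: 1 empty cell -> not full
  row 3: 6 empty cells -> not full
  row 4: 1 empty cell -> not full
  row 5: 6 empty cells -> not full
  row 6: 8 empty cells -> not full
  row 7: 0 empty cells -> FULL (clear)
  row 8: 5 empty cells -> not full
  row 9: 8 empty cells -> not full
  row 10: 7 empty cells -> not full
  row 11: 0 empty cells -> FULL (clear)
Total rows cleared: 3

Answer: 3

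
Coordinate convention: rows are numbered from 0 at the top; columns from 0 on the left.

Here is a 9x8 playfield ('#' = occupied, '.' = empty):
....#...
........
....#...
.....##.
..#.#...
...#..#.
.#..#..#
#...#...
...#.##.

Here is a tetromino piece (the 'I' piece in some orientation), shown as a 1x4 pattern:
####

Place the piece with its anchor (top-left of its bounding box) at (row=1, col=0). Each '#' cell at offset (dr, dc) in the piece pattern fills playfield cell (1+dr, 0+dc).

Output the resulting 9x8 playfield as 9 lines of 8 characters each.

Fill (1+0,0+0) = (1,0)
Fill (1+0,0+1) = (1,1)
Fill (1+0,0+2) = (1,2)
Fill (1+0,0+3) = (1,3)

Answer: ....#...
####....
....#...
.....##.
..#.#...
...#..#.
.#..#..#
#...#...
...#.##.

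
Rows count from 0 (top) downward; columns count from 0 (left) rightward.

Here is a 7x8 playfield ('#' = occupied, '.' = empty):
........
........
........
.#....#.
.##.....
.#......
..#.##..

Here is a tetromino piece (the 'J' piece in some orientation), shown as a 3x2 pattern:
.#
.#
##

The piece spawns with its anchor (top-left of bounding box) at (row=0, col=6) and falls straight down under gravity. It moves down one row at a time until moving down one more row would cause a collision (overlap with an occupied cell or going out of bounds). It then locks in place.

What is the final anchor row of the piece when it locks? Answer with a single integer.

Spawn at (row=0, col=6). Try each row:
  row 0: fits
  row 1: blocked -> lock at row 0

Answer: 0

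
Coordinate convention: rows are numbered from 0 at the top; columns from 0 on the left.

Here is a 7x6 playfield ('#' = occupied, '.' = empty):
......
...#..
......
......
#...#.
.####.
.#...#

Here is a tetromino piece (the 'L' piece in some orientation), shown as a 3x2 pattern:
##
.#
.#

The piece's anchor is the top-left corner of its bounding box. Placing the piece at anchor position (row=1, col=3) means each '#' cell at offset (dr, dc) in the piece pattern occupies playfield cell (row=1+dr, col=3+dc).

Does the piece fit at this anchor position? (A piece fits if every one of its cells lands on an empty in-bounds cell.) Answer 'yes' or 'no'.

Answer: no

Derivation:
Check each piece cell at anchor (1, 3):
  offset (0,0) -> (1,3): occupied ('#') -> FAIL
  offset (0,1) -> (1,4): empty -> OK
  offset (1,1) -> (2,4): empty -> OK
  offset (2,1) -> (3,4): empty -> OK
All cells valid: no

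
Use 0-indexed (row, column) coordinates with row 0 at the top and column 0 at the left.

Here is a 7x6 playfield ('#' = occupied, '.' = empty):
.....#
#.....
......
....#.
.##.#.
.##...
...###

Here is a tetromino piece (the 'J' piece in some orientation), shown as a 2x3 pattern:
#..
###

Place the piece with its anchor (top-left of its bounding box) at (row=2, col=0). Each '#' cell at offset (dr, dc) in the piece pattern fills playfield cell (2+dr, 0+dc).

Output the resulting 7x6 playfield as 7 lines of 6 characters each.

Fill (2+0,0+0) = (2,0)
Fill (2+1,0+0) = (3,0)
Fill (2+1,0+1) = (3,1)
Fill (2+1,0+2) = (3,2)

Answer: .....#
#.....
#.....
###.#.
.##.#.
.##...
...###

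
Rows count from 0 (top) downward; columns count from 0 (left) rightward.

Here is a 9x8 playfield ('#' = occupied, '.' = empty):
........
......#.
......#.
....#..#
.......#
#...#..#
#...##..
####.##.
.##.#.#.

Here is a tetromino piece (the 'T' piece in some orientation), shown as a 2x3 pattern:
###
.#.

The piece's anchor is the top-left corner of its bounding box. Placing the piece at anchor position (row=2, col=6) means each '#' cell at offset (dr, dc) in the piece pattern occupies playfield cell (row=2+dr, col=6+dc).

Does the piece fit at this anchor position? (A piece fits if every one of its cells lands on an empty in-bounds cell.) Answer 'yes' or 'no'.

Check each piece cell at anchor (2, 6):
  offset (0,0) -> (2,6): occupied ('#') -> FAIL
  offset (0,1) -> (2,7): empty -> OK
  offset (0,2) -> (2,8): out of bounds -> FAIL
  offset (1,1) -> (3,7): occupied ('#') -> FAIL
All cells valid: no

Answer: no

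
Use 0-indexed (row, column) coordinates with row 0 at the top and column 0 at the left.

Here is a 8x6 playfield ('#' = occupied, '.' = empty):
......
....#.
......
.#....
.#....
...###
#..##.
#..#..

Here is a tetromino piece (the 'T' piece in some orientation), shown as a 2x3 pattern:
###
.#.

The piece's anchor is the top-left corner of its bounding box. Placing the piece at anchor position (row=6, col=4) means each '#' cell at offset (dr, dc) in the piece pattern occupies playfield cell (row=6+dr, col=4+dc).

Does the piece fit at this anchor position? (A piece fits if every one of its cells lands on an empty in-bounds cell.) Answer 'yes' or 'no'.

Check each piece cell at anchor (6, 4):
  offset (0,0) -> (6,4): occupied ('#') -> FAIL
  offset (0,1) -> (6,5): empty -> OK
  offset (0,2) -> (6,6): out of bounds -> FAIL
  offset (1,1) -> (7,5): empty -> OK
All cells valid: no

Answer: no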